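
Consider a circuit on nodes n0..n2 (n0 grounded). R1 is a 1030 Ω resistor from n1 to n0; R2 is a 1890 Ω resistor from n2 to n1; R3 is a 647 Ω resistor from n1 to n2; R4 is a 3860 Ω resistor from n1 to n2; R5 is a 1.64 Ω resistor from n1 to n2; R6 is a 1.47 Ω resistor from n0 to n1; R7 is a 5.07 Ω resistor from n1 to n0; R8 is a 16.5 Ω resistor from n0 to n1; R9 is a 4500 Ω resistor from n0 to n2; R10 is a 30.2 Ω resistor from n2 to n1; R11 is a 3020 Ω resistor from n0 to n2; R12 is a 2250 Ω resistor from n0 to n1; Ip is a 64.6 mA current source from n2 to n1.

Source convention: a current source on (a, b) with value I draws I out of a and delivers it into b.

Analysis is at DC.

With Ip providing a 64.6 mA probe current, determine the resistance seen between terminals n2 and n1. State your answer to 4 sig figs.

Apply KCL at each of the 2 non-ground nodes and solve the resulting linear system.
Node n1: branches {R1, R2, R3, R4, R5, R6, R7, R8, R10, R12, Ip} → V_1 = 5.888e-05
Node n2: branches {R2, R3, R4, R5, R9, R10, R11, Ip} → V_2 = -0.09998

R_eq = 1.549 Ω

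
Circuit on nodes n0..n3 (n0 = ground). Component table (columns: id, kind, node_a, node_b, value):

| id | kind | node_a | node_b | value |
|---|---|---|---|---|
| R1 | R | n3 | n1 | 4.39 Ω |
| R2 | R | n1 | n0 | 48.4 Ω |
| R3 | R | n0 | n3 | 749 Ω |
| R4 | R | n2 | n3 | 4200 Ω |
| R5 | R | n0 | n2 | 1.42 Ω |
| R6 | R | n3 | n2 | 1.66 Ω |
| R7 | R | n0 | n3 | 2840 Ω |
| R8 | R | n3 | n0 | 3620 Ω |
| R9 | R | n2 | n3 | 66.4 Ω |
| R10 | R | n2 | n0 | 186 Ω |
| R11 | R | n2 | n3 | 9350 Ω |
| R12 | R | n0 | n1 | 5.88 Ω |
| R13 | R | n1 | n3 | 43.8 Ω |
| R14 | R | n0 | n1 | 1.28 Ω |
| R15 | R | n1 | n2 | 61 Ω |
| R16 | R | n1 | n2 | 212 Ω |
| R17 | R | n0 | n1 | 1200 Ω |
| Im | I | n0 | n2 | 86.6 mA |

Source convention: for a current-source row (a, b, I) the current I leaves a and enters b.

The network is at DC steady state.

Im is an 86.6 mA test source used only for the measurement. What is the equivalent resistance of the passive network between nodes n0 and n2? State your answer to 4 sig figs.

R_eq = 1.141 Ω

MNA unknowns: 3 node voltages V₁..V_3
R1: Y=0.2278 on G[3,1]
R2: Y=0.02066 on G[1,0]
R3: Y=0.001335 on G[0,3]
R4: Y=0.0002381 on G[2,3]
R5: Y=0.7042 on G[0,2]
R6: Y=0.6024 on G[3,2]
R7: Y=0.0003521 on G[0,3]
R8: Y=0.0002762 on G[3,0]
R9: Y=0.01506 on G[2,3]
R10: Y=0.005376 on G[2,0]
R11: Y=0.0001070 on G[2,3]
R12: Y=0.1701 on G[0,1]
R13: Y=0.02283 on G[1,3]
R14: Y=0.7812 on G[0,1]
R15: Y=0.01639 on G[1,2]
R16: Y=0.004717 on G[1,2]
R17: Y=0.0008333 on G[0,1]
Im: z[0]−=0.0866, z[2]+=0.0866
solve → V1=0.01678, V2=0.09883, V3=0.07498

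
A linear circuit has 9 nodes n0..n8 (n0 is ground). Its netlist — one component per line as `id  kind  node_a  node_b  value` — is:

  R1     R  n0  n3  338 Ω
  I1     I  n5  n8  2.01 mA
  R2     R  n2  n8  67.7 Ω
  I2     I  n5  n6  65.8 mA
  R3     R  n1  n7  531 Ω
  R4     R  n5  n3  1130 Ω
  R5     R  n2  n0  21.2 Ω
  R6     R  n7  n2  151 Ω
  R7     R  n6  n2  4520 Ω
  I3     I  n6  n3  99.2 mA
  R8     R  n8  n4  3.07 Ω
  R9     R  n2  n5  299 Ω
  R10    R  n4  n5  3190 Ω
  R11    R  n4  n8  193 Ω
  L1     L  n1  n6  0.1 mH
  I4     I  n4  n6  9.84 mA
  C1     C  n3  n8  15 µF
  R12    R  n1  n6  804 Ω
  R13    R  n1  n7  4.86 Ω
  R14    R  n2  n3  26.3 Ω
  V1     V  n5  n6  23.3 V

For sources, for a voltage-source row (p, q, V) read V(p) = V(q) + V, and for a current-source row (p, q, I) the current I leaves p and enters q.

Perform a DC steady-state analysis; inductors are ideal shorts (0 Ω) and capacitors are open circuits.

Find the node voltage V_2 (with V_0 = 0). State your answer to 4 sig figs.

-0.1478 V

Element admittances at DC:
  Y(R1) = 0.002959 S between n0,n3
  I1: injects 0.00201 A into n8 (from n5)
  Y(R2) = 0.01477 S between n2,n8
  I2: injects 0.0658 A into n6 (from n5)
  Y(R3) = 0.001883 S between n1,n7
  Y(R4) = 0.0008850 S between n5,n3
  Y(R5) = 0.04717 S between n2,n0
  Y(R6) = 0.006623 S between n7,n2
  Y(R7) = 0.0002212 S between n6,n2
  I3: injects 0.0992 A into n3 (from n6)
  Y(R8) = 0.3257 S between n8,n4
  Y(R9) = 0.003344 S between n2,n5
  Y(R10) = 0.0003135 S between n4,n5
  Y(R11) = 0.005181 S between n4,n8
  L1: short n1↔n6 (DC inductor)
  I4: injects 0.00984 A into n6 (from n4)
  Y(C1) = 0.000 S between n3,n8
  Y(R12) = 0.001244 S between n1,n6
  Y(R13) = 0.2058 S between n1,n7
  Y(R14) = 0.03802 S between n2,n3
  V1: constraint V(n5)−V(n6) = 23.3
Assemble and solve the 10×10 MNA system:
  V(n1)=-17.60  V(n2)=-0.1478  V(n3)=2.356  V(n4)=-0.5686  V(n5)=5.701  V(n6)=-17.60  V(n7)=-17.06  V(n8)=-0.5448
  i(L1)=0.1120  i(V1)=-0.09230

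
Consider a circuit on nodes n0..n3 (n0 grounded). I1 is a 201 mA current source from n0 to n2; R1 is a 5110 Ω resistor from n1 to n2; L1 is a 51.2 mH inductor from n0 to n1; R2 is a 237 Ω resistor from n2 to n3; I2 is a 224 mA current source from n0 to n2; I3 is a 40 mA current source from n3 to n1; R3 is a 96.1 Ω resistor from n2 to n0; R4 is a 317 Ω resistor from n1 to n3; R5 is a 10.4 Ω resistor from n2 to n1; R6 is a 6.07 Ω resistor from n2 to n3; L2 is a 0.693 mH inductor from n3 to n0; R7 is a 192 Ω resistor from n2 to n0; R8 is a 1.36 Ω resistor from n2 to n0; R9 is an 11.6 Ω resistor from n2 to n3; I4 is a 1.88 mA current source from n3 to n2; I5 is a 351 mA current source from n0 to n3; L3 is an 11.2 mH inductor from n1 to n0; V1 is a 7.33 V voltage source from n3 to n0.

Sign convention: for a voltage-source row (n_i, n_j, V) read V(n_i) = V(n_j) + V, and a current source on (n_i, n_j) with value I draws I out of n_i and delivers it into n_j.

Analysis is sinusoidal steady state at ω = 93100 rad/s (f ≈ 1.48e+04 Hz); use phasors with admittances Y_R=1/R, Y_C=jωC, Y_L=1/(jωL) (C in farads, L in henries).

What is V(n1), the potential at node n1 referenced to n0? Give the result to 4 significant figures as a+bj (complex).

Element admittances at ω=93100 rad/s:
  I1: injects 0.201 A into n2 (from n0)
  Y(R1) = 0.0001957+0.000j S between n1,n2
  Y(L1) = 0.000-0.0002098j S between n0,n1
  Y(R2) = 0.004219+0.000j S between n2,n3
  I2: injects 0.224 A into n2 (from n0)
  I3: injects 0.04 A into n1 (from n3)
  Y(R3) = 0.01041+0.000j S between n2,n0
  Y(R4) = 0.003155+0.000j S between n1,n3
  Y(R5) = 0.09615+0.000j S between n2,n1
  Y(R6) = 0.1647+0.000j S between n2,n3
  Y(L2) = 0.000-0.01550j S between n3,n0
  Y(R7) = 0.005208+0.000j S between n2,n0
  Y(R8) = 0.7353+0.000j S between n2,n0
  Y(R9) = 0.08621+0.000j S between n2,n3
  I4: injects 0.00188 A into n2 (from n3)
  I5: injects 0.351 A into n3 (from n0)
  Y(L3) = 0.000-0.0009590j S between n1,n0
  V1: constraint V(n3)−V(n0) = 7.33
Assemble and solve the 4×4 MNA system:
  V(n1)=2.897+0.03717j  V(n2)=2.337+0.003249j  V(n3)=7.330+0.000j
  i(V1)=-0.9789+0.1146j

2.897+0.03717j V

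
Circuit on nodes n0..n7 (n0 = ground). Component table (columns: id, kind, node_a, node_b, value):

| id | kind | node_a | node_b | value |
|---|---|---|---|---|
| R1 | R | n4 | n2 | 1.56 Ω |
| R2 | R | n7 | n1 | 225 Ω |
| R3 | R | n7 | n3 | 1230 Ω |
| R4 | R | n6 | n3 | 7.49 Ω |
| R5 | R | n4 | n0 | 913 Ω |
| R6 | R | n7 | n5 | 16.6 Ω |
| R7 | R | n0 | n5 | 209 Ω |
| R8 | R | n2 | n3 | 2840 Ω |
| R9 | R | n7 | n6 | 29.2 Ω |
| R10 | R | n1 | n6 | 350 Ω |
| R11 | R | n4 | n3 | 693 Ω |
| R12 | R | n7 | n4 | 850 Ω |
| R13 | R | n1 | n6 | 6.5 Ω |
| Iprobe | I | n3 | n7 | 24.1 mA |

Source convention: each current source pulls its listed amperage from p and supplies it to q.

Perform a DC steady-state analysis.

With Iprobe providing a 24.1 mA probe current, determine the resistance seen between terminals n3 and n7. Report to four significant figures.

R_eq = 31.55 Ω

Element admittances at DC:
  Y(R1) = 0.6410 S between n4,n2
  Y(R2) = 0.004444 S between n7,n1
  Y(R3) = 0.0008130 S between n7,n3
  Y(R4) = 0.1335 S between n6,n3
  Y(R5) = 0.001095 S between n4,n0
  Y(R6) = 0.06024 S between n7,n5
  Y(R7) = 0.004785 S between n0,n5
  Y(R8) = 0.0003521 S between n2,n3
  Y(R9) = 0.03425 S between n7,n6
  Y(R10) = 0.002857 S between n1,n6
  Y(R11) = 0.001443 S between n4,n3
  Y(R12) = 0.001176 S between n7,n4
  Y(R13) = 0.1538 S between n1,n6
  Iprobe: injects 0.0241 A into n7 (from n3)
Assemble and solve the 7×7 MNA system:
  V(n1)=-0.5034  V(n2)=-0.2845  V(n3)=-0.6901  V(n4)=-0.2843  V(n5)=0.06508  V(n6)=-0.5197  V(n7)=0.07025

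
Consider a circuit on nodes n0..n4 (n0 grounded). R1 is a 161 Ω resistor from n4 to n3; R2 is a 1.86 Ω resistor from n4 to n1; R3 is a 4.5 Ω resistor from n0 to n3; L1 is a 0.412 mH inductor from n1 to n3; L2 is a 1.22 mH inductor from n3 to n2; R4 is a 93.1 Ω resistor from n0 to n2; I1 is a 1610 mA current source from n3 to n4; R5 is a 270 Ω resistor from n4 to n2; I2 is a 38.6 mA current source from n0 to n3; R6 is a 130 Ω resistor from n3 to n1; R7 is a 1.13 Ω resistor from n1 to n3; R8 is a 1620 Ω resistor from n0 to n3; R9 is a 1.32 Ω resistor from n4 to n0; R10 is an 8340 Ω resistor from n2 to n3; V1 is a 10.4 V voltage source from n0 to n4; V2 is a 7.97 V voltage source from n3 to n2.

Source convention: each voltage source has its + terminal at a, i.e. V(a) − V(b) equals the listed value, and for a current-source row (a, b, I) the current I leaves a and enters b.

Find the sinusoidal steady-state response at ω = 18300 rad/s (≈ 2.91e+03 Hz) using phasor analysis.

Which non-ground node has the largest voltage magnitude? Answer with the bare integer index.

2

MNA unknowns: 4 node voltages V₁..V_4 plus 2 source currents (V1, V2)
R1: Y=0.006211+0.000j on G[4,3]
R2: Y=0.5376+0.000j on G[4,1]
R3: Y=0.2222+0.000j on G[0,3]
L1: Y=0.000-0.1326j on G[1,3]
L2: Y=0.000-0.04479j on G[3,2]
R4: Y=0.01074+0.000j on G[0,2]
I1: z[3]−=1.61, z[4]+=1.61
R5: Y=0.003704+0.000j on G[4,2]
I2: z[0]−=0.0386, z[3]+=0.0386
R6: Y=0.007692+0.000j on G[3,1]
R7: Y=0.8850+0.000j on G[1,3]
R8: Y=0.0006173+0.000j on G[0,3]
R9: Y=0.7576+0.000j on G[4,0]
R10: Y=0.0001199+0.000j on G[2,3]
V1: row V0−V4=10.4, i_V1 at 0,4
V2: row V3−V2=7.97, i_V2 at 3,2
solve → V1=-9.348-0.02425j, V2=-16.70+0.05355j, V3=-8.726+0.05355j, V4=-10.40+0.000j
aux → i_V1=-10.04+0.01251j, i_V2=-0.2036+0.3578j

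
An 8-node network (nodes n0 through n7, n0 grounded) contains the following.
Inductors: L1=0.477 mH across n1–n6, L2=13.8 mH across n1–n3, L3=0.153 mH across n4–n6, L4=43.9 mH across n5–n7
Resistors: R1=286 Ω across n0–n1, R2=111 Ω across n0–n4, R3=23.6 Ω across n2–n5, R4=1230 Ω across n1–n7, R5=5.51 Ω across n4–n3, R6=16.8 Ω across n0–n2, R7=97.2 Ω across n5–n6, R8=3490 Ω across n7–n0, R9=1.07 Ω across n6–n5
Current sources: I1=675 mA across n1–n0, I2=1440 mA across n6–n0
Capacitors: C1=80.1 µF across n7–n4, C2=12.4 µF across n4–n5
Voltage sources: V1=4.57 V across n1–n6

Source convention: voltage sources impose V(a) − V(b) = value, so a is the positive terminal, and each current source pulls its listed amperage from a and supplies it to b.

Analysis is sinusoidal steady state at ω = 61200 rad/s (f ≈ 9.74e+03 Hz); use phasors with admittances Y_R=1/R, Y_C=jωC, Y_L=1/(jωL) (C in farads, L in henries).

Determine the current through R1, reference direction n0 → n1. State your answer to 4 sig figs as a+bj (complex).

0.1894+0.0002084j A

MNA unknowns: 7 node voltages V₁..V_7 plus 1 source current (V1)
L1: Y=0.000-0.03426j on G[1,6]
R1: Y=0.003497+0.000j on G[0,1]
I1: z[1]−=0.675, z[0]+=0.675
R2: Y=0.009009+0.000j on G[0,4]
R3: Y=0.04237+0.000j on G[2,5]
C1: Y=0.000+4.902j on G[7,4]
L2: Y=0.000-0.001184j on G[1,3]
R4: Y=0.0008130+0.000j on G[1,7]
R5: Y=0.1815+0.000j on G[4,3]
R6: Y=0.05952+0.000j on G[0,2]
R7: Y=0.01029+0.000j on G[5,6]
C2: Y=0.000+0.7589j on G[4,5]
L3: Y=0.000-0.1068j on G[4,6]
R8: Y=0.0002865+0.000j on G[7,0]
L4: Y=0.000-0.0003722j on G[5,7]
I2: z[6]−=1.44, z[0]+=1.44
R9: Y=0.9346+0.000j on G[6,5]
V1: row V1−V6=4.57, i_V1 at 1,6
solve → V1=-54.18-0.05961j, V2=-23.56+0.08904j, V3=-56.30-0.5615j, V4=-56.30-0.5476j, V5=-56.65+0.2141j, V6=-58.75-0.05961j, V7=-56.30-0.5513j
aux → i_V1=-0.4879+0.1589j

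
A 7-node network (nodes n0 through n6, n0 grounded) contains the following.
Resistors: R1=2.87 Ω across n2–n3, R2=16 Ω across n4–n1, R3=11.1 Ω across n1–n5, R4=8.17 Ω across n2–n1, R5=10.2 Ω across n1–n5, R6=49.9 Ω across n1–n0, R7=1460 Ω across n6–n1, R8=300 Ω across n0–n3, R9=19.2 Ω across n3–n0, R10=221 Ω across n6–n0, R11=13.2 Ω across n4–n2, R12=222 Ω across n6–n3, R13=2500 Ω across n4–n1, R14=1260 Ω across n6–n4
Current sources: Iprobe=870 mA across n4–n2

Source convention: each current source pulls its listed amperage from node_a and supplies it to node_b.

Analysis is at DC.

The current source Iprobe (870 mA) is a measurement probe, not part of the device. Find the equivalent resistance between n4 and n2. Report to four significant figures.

Element admittances at DC:
  Y(R1) = 0.3484 S between n2,n3
  Y(R2) = 0.06250 S between n4,n1
  Y(R3) = 0.09009 S between n1,n5
  Y(R4) = 0.1224 S between n2,n1
  Y(R5) = 0.09804 S between n1,n5
  Y(R6) = 0.02004 S between n1,n0
  Y(R7) = 0.0006849 S between n6,n1
  Y(R8) = 0.003333 S between n0,n3
  Y(R9) = 0.05208 S between n3,n0
  Y(R10) = 0.004525 S between n6,n0
  Y(R11) = 0.07576 S between n4,n2
  Y(R12) = 0.004505 S between n6,n3
  Y(R13) = 0.0004000 S between n4,n1
  Y(R14) = 0.0007937 S between n6,n4
  Iprobe: injects 0.87 A into n2 (from n4)
Assemble and solve the 6×6 MNA system:
  V(n1)=-1.586  V(n2)=0.7092  V(n3)=0.6014  V(n4)=-6.571  V(n5)=-1.586  V(n6)=-0.3418

R_eq = 8.368 Ω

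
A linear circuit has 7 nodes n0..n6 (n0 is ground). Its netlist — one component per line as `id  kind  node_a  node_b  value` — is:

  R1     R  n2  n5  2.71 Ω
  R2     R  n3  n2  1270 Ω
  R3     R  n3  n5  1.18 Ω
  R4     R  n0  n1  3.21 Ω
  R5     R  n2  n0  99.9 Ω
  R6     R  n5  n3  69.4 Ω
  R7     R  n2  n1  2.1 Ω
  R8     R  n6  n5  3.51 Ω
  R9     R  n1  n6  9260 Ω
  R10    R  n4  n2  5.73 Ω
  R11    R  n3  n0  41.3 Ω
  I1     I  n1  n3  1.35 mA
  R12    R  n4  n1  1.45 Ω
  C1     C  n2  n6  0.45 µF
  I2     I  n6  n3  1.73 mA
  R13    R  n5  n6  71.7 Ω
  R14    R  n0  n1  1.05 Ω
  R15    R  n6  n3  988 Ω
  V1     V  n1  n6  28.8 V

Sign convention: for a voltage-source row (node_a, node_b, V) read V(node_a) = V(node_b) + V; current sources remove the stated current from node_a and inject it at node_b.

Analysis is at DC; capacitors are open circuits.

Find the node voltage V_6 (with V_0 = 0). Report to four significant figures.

-28.47 V

Element admittances at DC:
  Y(R1) = 0.3690 S between n2,n5
  Y(R2) = 0.0007874 S between n3,n2
  Y(R3) = 0.8475 S between n3,n5
  Y(R4) = 0.3115 S between n0,n1
  Y(R5) = 0.01001 S between n2,n0
  Y(R6) = 0.01441 S between n5,n3
  Y(R7) = 0.4762 S between n2,n1
  Y(R8) = 0.2849 S between n6,n5
  Y(R9) = 0.0001080 S between n1,n6
  Y(R10) = 0.1745 S between n4,n2
  Y(R11) = 0.02421 S between n3,n0
  I1: injects 0.00135 A into n3 (from n1)
  Y(R12) = 0.6897 S between n4,n1
  Y(C1) = 0.000 S between n2,n6
  I2: injects 0.00173 A into n3 (from n6)
  Y(R13) = 0.01395 S between n5,n6
  Y(R14) = 0.9524 S between n0,n1
  Y(R15) = 0.001012 S between n6,n3
  V1: constraint V(n1)−V(n6) = 28.8
Assemble and solve the 7×7 MNA system:
  V(n1)=0.3269  V(n2)=-5.453  V(n3)=-14.81  V(n4)=-0.8404  V(n5)=-15.22  V(n6)=-28.47
  i(V1)=-3.975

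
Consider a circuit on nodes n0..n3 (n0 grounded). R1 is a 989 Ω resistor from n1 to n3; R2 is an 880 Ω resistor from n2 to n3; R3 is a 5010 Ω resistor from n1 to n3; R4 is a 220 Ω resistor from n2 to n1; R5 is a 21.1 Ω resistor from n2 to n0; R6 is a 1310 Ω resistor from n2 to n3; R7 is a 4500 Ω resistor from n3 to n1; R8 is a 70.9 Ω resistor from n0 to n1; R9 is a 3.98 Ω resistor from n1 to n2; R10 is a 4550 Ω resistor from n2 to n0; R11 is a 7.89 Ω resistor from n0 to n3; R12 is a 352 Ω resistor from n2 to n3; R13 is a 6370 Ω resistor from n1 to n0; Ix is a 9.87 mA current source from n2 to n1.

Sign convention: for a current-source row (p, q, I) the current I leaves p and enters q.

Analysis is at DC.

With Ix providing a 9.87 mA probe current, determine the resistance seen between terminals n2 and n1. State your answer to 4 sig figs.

R_eq = 3.733 Ω

Element admittances at DC:
  Y(R1) = 0.001011 S between n1,n3
  Y(R2) = 0.001136 S between n2,n3
  Y(R3) = 0.0001996 S between n1,n3
  Y(R4) = 0.004545 S between n2,n1
  Y(R5) = 0.04739 S between n2,n0
  Y(R6) = 0.0007634 S between n2,n3
  Y(R7) = 0.0002222 S between n3,n1
  Y(R8) = 0.01410 S between n0,n1
  Y(R9) = 0.2513 S between n1,n2
  Y(R10) = 0.0002198 S between n2,n0
  Y(R11) = 0.1267 S between n0,n3
  Y(R12) = 0.002841 S between n2,n3
  Y(R13) = 0.0001570 S between n1,n0
  Ix: injects 0.00987 A into n1 (from n2)
Assemble and solve the 3×3 MNA system:
  V(n1)=0.02835  V(n2)=-0.008498  V(n3)=2.533e-06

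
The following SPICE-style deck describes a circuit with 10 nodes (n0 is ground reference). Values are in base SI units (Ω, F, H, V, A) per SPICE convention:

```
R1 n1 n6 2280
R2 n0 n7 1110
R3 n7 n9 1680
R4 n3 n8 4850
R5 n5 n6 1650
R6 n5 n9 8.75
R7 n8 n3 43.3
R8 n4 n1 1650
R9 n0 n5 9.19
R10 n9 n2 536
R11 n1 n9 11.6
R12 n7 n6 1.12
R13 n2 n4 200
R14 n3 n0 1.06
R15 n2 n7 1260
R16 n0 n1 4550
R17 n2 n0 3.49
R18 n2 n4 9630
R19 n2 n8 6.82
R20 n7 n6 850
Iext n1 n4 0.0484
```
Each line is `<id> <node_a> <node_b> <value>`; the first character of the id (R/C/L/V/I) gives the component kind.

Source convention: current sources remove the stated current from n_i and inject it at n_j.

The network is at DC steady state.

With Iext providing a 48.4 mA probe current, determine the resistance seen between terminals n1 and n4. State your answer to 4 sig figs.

MNA unknowns: 9 node voltages V₁..V_9
R1: Y=0.0004386 on G[1,6]
R2: Y=0.0009009 on G[0,7]
R3: Y=0.0005952 on G[7,9]
R4: Y=0.0002062 on G[3,8]
R5: Y=0.0006061 on G[5,6]
R6: Y=0.1143 on G[5,9]
R7: Y=0.02309 on G[8,3]
R8: Y=0.0006061 on G[4,1]
R9: Y=0.1088 on G[0,5]
R10: Y=0.001866 on G[9,2]
R11: Y=0.08621 on G[1,9]
R12: Y=0.8929 on G[7,6]
R13: Y=0.005000 on G[2,4]
R14: Y=0.9434 on G[3,0]
R15: Y=0.0007937 on G[2,7]
R16: Y=0.0002198 on G[0,1]
R17: Y=0.2865 on G[2,0]
R18: Y=0.0001038 on G[2,4]
R19: Y=0.1466 on G[2,8]
R20: Y=0.001176 on G[7,6]
Iext: z[1]−=0.0484, z[4]+=0.0484
solve → V1=-1.204, V2=0.1326, V3=0.002766, V4=8.467, V5=-0.3679, V6=-0.3223, V7=-0.3219, V8=0.1148, V9=-0.7185

R_eq = 199.8 Ω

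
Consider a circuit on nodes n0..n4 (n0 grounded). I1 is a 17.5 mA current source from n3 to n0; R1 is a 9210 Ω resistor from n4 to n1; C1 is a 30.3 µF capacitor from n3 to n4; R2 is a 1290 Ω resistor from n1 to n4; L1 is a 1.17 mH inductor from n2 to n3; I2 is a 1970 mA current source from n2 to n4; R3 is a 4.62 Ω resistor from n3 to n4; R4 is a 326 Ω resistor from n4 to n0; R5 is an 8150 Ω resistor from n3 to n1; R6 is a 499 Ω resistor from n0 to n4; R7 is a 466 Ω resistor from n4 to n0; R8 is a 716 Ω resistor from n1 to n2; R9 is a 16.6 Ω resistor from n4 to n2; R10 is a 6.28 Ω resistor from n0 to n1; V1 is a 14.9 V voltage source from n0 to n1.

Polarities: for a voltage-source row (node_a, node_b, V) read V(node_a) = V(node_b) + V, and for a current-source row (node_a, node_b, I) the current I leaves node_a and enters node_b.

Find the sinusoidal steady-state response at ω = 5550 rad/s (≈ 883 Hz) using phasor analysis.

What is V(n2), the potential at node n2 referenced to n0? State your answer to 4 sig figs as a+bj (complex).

-10.77-4.986j V

MNA unknowns: 4 node voltages V₁..V_4 plus 1 source current (V1)
I1: z[3]−=0.0175, z[0]+=0.0175
R1: Y=0.0001086+0.000j on G[4,1]
C1: Y=0.000+0.1682j on G[3,4]
R2: Y=0.0007752+0.000j on G[1,4]
L1: Y=0.000-0.1540j on G[2,3]
I2: z[2]−=1.97, z[4]+=1.97
R3: Y=0.2165+0.000j on G[3,4]
R4: Y=0.003067+0.000j on G[4,0]
R5: Y=0.0001227+0.000j on G[3,1]
R6: Y=0.002004+0.000j on G[0,4]
R7: Y=0.002146+0.000j on G[4,0]
R8: Y=0.001397+0.000j on G[1,2]
R9: Y=0.06024+0.000j on G[4,2]
R10: Y=0.1592+0.000j on G[0,1]
V1: row V0−V1=14.9, i_V1 at 0,1
solve → V1=-14.90+0.000j, V2=-10.77-4.986j, V3=-8.475+5.426j, V4=-4.594+0.7774j
aux → i_V1=-2.388+0.005611j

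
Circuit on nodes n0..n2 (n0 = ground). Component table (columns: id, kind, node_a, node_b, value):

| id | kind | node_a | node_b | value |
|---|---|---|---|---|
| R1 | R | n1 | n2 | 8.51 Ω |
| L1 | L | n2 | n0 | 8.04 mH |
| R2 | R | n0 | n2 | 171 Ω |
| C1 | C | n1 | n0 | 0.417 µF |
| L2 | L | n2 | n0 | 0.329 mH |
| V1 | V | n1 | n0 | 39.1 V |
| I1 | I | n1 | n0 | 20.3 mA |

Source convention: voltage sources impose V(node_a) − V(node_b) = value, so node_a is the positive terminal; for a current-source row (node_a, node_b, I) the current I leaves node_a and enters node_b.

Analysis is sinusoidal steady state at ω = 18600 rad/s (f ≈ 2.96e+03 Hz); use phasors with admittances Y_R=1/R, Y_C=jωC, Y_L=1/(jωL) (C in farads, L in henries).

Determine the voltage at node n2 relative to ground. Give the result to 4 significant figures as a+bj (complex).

12.84+17.70j V

MNA unknowns: 2 node voltages V₁..V_2 plus 1 source current (V1)
R1: Y=0.1175+0.000j on G[1,2]
L1: Y=0.000-0.006687j on G[2,0]
R2: Y=0.005848+0.000j on G[0,2]
C1: Y=0.000+0.007756j on G[1,0]
L2: Y=0.000-0.1634j on G[2,0]
V1: row V1−V0=39.1, i_V1 at 1,0
I1: z[1]−=0.0203, z[0]+=0.0203
solve → V1=39.10+0.000j, V2=12.84+17.70j
aux → i_V1=-3.106+1.777j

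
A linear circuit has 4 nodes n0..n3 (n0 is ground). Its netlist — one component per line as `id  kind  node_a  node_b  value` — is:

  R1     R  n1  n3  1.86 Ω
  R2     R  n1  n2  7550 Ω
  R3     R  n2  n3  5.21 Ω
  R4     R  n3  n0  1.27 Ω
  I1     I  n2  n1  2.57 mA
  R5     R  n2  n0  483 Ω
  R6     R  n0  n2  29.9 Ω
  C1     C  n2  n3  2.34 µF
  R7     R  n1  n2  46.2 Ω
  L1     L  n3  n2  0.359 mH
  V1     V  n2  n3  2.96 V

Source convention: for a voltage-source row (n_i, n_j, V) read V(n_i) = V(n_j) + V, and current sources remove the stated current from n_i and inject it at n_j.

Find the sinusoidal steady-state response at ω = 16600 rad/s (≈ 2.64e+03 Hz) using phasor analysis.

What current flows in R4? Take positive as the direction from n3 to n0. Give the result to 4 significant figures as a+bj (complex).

-0.1006+0.000j A

Element admittances at ω=16600 rad/s:
  Y(R1) = 0.5376+0.000j S between n1,n3
  Y(R2) = 0.0001325+0.000j S between n1,n2
  Y(R3) = 0.1919+0.000j S between n2,n3
  Y(R4) = 0.7874+0.000j S between n3,n0
  I1: injects 0.00257 A into n1 (from n2)
  Y(R5) = 0.002070+0.000j S between n2,n0
  Y(R6) = 0.03344+0.000j S between n0,n2
  Y(C1) = 0.000+0.03884j S between n2,n3
  Y(R7) = 0.02165+0.000j S between n1,n2
  Y(L1) = 0.000-0.1678j S between n3,n2
  V1: constraint V(n2)−V(n3) = 2.96
Assemble and solve the 4×4 MNA system:
  V(n1)=-0.007922+0.000j  V(n2)=2.832+0.000j  V(n3)=-0.1277+0.000j
  i(V1)=-0.7331+0.3817j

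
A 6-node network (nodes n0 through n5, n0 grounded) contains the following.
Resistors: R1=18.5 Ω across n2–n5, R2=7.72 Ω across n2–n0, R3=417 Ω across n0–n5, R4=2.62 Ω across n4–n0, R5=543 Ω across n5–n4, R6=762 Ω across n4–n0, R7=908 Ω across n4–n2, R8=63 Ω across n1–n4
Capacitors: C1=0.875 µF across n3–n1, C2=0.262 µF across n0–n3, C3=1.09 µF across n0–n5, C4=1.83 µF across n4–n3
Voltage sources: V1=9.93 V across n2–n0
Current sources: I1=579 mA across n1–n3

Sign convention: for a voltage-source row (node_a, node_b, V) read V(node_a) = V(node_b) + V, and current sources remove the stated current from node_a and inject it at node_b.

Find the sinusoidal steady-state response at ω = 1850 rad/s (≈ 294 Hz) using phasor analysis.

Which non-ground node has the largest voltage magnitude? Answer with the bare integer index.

3

Apply KCL at each of the 5 non-ground nodes and solve the resulting linear system.
Node n1: branches {C1, R8, I1} → V_1 = -25.65+1.848j
Node n2: branches {R1, R2, R7, V1} → V_2 = 9.930+0.000j
Node n3: branches {C1, C2, C4, I1} → V_3 = -7.600-104.9j
Node n4: branches {R4, R5, R6, C4, R7, R8} → V_4 = -0.05958+0.008029j
Node n5: branches {R1, R3, R5, C3} → V_5 = 9.195-0.3178j
Source currents: i(V1)=-1.337-0.01717j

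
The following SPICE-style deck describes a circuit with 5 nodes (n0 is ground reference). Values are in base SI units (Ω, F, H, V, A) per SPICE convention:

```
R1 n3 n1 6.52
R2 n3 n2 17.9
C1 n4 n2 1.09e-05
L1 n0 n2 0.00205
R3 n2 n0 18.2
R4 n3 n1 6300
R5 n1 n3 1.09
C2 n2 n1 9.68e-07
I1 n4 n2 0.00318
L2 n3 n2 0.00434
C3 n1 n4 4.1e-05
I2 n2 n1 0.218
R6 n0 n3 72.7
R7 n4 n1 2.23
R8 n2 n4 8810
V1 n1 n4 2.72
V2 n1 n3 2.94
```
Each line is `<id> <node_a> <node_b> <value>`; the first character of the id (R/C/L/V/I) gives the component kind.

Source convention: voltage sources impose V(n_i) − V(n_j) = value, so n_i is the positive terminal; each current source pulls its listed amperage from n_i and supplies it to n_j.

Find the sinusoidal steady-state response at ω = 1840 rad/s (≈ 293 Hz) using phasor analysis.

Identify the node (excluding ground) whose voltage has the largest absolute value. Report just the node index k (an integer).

MNA unknowns: 4 node voltages V₁..V_4 plus 2 source currents (V1, V2)
R1: Y=0.1534+0.000j on G[3,1]
R2: Y=0.05587+0.000j on G[3,2]
C1: Y=0.000+0.02006j on G[4,2]
L1: Y=0.000-0.2651j on G[0,2]
R3: Y=0.05495+0.000j on G[2,0]
R4: Y=0.0001587+0.000j on G[3,1]
R5: Y=0.9174+0.000j on G[1,3]
C2: Y=0.000+0.001781j on G[2,1]
I1: z[4]−=0.00318, z[2]+=0.00318
L2: Y=0.000-0.1252j on G[3,2]
C3: Y=0.000+0.07544j on G[1,4]
I2: z[2]−=0.218, z[1]+=0.218
R6: Y=0.01376+0.000j on G[0,3]
R7: Y=0.4484+0.000j on G[4,1]
R8: Y=0.0001135+0.000j on G[2,4]
V1: row V1−V4=2.72, i_V1 at 1,4
V2: row V1−V3=2.94, i_V2 at 1,3
solve → V1=4.012+1.317j, V2=0.05446-0.06692j, V3=1.072+1.317j, V4=1.292+1.317j
aux → i_V1=-1.244-0.1802j, i_V2=-2.904-0.03203j

1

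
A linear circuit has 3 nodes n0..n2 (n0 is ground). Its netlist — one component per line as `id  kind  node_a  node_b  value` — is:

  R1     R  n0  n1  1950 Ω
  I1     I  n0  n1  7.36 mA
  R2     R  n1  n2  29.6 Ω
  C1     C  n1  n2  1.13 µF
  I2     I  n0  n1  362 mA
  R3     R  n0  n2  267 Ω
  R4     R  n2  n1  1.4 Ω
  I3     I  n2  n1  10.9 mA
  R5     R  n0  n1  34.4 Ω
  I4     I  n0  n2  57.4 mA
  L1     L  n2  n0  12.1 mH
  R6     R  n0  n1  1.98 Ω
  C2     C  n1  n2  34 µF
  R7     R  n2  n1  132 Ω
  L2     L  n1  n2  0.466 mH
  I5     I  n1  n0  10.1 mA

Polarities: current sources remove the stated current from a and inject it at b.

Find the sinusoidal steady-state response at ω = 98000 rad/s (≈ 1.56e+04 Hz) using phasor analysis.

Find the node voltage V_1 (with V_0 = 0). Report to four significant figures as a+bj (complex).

0.7739+0.001301j V

MNA unknowns: 2 node voltages V₁..V_2
R1: Y=0.0005128+0.000j on G[0,1]
I1: z[0]−=0.00736, z[1]+=0.00736
R2: Y=0.03378+0.000j on G[1,2]
C1: Y=0.000+0.1107j on G[1,2]
I2: z[0]−=0.362, z[1]+=0.362
R3: Y=0.003745+0.000j on G[0,2]
R4: Y=0.7143+0.000j on G[2,1]
I3: z[2]−=0.0109, z[1]+=0.0109
R5: Y=0.02907+0.000j on G[0,1]
I4: z[0]−=0.0574, z[2]+=0.0574
L1: Y=0.000-0.0008433j on G[2,0]
R6: Y=0.5051+0.000j on G[0,1]
C2: Y=0.000+3.332j on G[1,2]
R7: Y=0.007576+0.000j on G[2,1]
L2: Y=0.000-0.02190j on G[1,2]
I5: z[1]−=0.0101, z[0]+=0.0101
solve → V1=0.7739+0.001301j, V2=0.7768-0.01081j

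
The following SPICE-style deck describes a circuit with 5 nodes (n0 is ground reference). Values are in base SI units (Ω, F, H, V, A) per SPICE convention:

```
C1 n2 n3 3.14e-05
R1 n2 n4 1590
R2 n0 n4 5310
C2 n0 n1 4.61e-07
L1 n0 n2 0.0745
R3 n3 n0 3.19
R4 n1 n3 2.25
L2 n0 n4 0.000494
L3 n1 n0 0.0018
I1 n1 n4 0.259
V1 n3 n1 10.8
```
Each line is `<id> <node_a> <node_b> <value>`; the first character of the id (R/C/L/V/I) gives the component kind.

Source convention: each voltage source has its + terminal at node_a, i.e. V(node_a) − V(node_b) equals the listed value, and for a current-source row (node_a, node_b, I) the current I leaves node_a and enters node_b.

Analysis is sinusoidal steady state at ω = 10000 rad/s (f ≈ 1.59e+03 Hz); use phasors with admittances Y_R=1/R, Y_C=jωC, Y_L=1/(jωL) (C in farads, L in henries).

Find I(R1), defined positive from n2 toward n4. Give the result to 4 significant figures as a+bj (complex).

MNA unknowns: 4 node voltages V₁..V_4 plus 1 source current (V1)
C1: Y=0.000+0.3140j on G[2,3]
R1: Y=0.0006289+0.000j on G[2,4]
R2: Y=0.0001883+0.000j on G[0,4]
C2: Y=0.000+0.004610j on G[0,1]
L1: Y=0.000-0.001342j on G[0,2]
R3: Y=0.3135+0.000j on G[3,0]
R4: Y=0.4444+0.000j on G[1,3]
L2: Y=0.000-0.2024j on G[0,4]
L3: Y=0.000-0.05556j on G[1,0]
I1: z[1]−=0.259, z[4]+=0.259
V1: row V3−V1=10.8, i_V1 at 3,1
solve → V1=-11.32-1.835j, V2=-0.5149-1.844j, V3=-0.5190-1.835j, V4=0.01089+1.278j
aux → i_V1=-4.635+0.5767j

-0.0003307-0.001964j A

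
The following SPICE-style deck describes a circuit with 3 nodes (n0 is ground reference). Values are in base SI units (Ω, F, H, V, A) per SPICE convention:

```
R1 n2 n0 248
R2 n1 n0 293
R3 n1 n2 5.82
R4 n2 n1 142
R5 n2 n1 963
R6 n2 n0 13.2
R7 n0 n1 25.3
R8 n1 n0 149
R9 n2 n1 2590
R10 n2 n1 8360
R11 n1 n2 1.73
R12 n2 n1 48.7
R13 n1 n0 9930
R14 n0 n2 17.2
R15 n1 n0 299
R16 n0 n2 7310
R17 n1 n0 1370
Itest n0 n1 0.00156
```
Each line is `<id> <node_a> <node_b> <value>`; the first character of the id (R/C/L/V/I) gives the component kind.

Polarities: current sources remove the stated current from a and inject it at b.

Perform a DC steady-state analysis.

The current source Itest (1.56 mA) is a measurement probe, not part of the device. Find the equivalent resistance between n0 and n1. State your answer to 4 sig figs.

Apply KCL at each of the 2 non-ground nodes and solve the resulting linear system.
Node n1: branches {R2, R3, R4, R5, R7, R8, R9, R10, R11, R12, R13, R15, R17, Itest} → V_1 = 0.009117
Node n2: branches {R1, R3, R4, R5, R6, R9, R10, R11, R12, R14, R16} → V_2 = 0.007745

R_eq = 5.844 Ω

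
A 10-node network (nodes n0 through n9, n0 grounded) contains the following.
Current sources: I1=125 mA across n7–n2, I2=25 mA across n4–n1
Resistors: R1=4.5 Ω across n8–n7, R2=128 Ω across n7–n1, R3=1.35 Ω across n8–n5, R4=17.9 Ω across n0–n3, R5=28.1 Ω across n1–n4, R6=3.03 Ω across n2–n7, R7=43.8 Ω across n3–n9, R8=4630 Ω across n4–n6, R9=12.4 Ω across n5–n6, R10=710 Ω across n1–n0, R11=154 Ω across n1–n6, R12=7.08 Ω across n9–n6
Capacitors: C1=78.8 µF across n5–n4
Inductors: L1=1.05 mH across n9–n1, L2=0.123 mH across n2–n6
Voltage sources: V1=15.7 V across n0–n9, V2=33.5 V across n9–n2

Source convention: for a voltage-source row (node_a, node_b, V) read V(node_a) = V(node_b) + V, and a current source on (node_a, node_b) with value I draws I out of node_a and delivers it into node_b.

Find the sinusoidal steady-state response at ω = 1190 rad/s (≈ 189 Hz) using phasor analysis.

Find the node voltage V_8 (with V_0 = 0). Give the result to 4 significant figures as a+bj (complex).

-44.96+1.268j V

Apply KCL at each of the 9 non-ground nodes and solve the resulting linear system.
Node n1: branches {R2, R5, L1, I2, R10, R11} → V_1 = -15.46-1.696j
Node n2: branches {I1, R6, L2, V2} → V_2 = -49.20+0.000j
Node n3: branches {R4, R7} → V_3 = -4.555+0.000j
Node n4: branches {C1, R5, R8, I2} → V_4 = -41.78-8.202j
Node n5: branches {C1, R3, R9} → V_5 = -44.27+1.505j
Node n6: branches {R8, R9, L2, R11, R12} → V_6 = -49.19+0.7828j
Node n7: branches {I1, R1, R2, R6} → V_7 = -47.27+0.4795j
Node n8: branches {R1, R3} → V_8 = -44.96+1.268j
Node n9: branches {R7, L1, R12, V1, V2} → V_9 = -15.70+0.000j
Source currents: i(V1)=-0.2762-0.002389j, i(V2)=-6.110-0.08785j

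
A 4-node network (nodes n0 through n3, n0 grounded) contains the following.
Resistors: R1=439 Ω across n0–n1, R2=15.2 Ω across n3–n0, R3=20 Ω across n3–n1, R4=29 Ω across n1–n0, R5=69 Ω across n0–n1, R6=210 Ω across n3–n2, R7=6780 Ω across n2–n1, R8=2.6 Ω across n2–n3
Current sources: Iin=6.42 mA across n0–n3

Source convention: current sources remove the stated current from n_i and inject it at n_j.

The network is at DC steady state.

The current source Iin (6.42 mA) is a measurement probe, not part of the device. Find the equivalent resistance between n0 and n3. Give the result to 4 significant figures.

Element admittances at DC:
  Y(R1) = 0.002278 S between n0,n1
  Y(R2) = 0.06579 S between n3,n0
  Y(R3) = 0.05000 S between n3,n1
  Y(R4) = 0.03448 S between n1,n0
  Y(R5) = 0.01449 S between n0,n1
  Y(R6) = 0.004762 S between n3,n2
  Y(R7) = 0.0001475 S between n2,n1
  Y(R8) = 0.3846 S between n2,n3
  Iin: injects 0.00642 A into n3 (from n0)
Assemble and solve the 3×3 MNA system:
  V(n1)=0.03484  V(n2)=0.07043  V(n3)=0.07044

R_eq = 10.97 Ω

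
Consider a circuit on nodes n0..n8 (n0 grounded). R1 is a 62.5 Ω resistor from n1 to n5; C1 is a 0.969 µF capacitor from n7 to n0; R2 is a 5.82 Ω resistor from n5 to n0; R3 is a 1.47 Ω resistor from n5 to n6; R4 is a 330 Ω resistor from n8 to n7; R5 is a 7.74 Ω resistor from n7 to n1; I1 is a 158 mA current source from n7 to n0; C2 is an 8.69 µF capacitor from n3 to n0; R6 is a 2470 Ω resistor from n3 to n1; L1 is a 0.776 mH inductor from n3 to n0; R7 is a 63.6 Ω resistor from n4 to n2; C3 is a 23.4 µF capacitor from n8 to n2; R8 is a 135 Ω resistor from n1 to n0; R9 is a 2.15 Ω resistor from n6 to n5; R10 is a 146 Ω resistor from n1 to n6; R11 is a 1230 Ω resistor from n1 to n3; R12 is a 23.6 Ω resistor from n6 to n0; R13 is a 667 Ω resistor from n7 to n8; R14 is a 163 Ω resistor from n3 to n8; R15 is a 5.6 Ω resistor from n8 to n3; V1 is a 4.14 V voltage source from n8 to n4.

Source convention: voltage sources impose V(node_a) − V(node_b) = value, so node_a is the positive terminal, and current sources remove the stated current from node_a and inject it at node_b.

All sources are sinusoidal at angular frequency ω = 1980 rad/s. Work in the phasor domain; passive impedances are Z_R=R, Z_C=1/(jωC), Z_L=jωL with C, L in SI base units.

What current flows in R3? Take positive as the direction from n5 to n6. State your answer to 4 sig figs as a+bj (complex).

MNA unknowns: 8 node voltages V₁..V_8 plus 1 source current (V1)
R1: Y=0.01600+0.000j on G[1,5]
C1: Y=0.000+0.001919j on G[7,0]
R2: Y=0.1718+0.000j on G[5,0]
R3: Y=0.6803+0.000j on G[5,6]
R4: Y=0.003030+0.000j on G[8,7]
R5: Y=0.1292+0.000j on G[7,1]
I1: z[7]−=0.158, z[0]+=0.158
C2: Y=0.000+0.01721j on G[3,0]
R6: Y=0.0004049+0.000j on G[3,1]
L1: Y=0.000-0.6508j on G[3,0]
R7: Y=0.01572+0.000j on G[4,2]
C3: Y=0.000+0.04633j on G[8,2]
R8: Y=0.007407+0.000j on G[1,0]
R9: Y=0.4651+0.000j on G[6,5]
R10: Y=0.006849+0.000j on G[1,6]
R11: Y=0.0008130+0.000j on G[1,3]
R12: Y=0.04237+0.000j on G[6,0]
R13: Y=0.001499+0.000j on G[7,8]
R14: Y=0.006135+0.000j on G[3,8]
R15: Y=0.1786+0.000j on G[8,3]
V1: row V8−V4=4.14, i_V1 at 8,4
solve → V1=-4.535+0.2998j, V2=-0.5642+1.222j, V3=-0.003568-0.04749j, V4=-4.277-0.03754j, V5=-0.4354+0.02879j, V6=-0.4435+0.02932j, V7=-5.562+0.3682j, V8=-0.1366-0.03754j
aux → i_V1=-0.05837-0.01981j

0.005482-0.0003624j A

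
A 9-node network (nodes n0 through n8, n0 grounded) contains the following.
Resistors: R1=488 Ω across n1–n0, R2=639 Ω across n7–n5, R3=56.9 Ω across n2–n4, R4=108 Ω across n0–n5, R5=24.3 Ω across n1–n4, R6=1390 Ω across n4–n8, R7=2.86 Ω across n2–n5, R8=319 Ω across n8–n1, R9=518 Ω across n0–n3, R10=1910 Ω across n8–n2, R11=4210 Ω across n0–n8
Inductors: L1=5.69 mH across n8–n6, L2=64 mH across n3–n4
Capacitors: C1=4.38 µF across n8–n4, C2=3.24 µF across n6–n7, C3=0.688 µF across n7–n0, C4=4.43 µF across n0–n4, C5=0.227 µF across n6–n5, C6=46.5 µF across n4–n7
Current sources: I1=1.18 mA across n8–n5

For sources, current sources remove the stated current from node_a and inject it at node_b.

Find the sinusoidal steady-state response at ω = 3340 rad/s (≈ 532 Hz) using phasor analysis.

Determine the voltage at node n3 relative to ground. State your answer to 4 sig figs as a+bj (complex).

-0.003199+0.01734j V

MNA unknowns: 8 node voltages V₁..V_8
R1: Y=0.002049+0.000j on G[1,0]
L1: Y=0.000-0.05262j on G[8,6]
R2: Y=0.001565+0.000j on G[7,5]
R3: Y=0.01757+0.000j on G[2,4]
C1: Y=0.000+0.01463j on G[8,4]
R4: Y=0.009259+0.000j on G[0,5]
R5: Y=0.04115+0.000j on G[1,4]
R6: Y=0.0007194+0.000j on G[4,8]
R7: Y=0.3497+0.000j on G[2,5]
R8: Y=0.003135+0.000j on G[8,1]
R9: Y=0.001931+0.000j on G[0,3]
C2: Y=0.000+0.01082j on G[6,7]
R10: Y=0.0005236+0.000j on G[8,2]
C3: Y=0.000+0.002298j on G[7,0]
C4: Y=0.000+0.01480j on G[0,4]
R11: Y=0.0002375+0.000j on G[0,8]
C5: Y=0.000+0.0007582j on G[6,5]
L2: Y=0.000-0.004678j on G[3,4]
C6: Y=0.000+0.1553j on G[4,7]
I1: z[8]−=0.00118, z[5]+=0.00118
solve → V1=-0.01023+0.01798j, V2=0.03137+0.01054j, V3=-0.003199+0.01734j, V4=-0.01036+0.01602j, V5=0.03354+0.01020j, V6=-0.01738+0.06602j, V7=-0.01074+0.01860j, V8=-0.01528+0.05547j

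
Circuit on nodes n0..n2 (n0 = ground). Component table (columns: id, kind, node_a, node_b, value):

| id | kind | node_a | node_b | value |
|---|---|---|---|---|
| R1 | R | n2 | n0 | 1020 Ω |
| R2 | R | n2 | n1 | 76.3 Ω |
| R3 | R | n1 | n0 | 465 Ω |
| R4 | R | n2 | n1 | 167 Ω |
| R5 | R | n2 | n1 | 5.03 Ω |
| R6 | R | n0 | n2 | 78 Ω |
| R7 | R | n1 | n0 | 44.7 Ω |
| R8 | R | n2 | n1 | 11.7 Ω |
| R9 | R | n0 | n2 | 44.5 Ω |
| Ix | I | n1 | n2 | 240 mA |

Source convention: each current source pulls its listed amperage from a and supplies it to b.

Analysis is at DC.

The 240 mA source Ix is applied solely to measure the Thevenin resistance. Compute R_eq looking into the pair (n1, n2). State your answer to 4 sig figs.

R_eq = 3.145 Ω

Apply KCL at each of the 2 non-ground nodes and solve the resulting linear system.
Node n1: branches {R2, R3, R4, R5, R7, R8, Ix} → V_1 = -0.4503
Node n2: branches {R1, R2, R4, R5, R6, R8, R9, Ix} → V_2 = 0.3044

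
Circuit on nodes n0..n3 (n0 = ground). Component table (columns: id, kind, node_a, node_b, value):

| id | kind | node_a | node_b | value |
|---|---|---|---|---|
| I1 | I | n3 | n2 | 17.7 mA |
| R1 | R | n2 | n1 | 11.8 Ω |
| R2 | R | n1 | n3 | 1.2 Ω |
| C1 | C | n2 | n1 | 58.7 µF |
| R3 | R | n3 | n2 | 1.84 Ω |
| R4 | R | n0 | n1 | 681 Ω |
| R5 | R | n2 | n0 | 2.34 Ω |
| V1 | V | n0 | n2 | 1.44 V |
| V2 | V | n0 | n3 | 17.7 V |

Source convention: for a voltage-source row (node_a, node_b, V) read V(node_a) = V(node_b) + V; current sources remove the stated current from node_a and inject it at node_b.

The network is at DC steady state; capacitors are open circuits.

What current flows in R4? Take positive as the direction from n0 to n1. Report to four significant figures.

0.02375 A

Element admittances at DC:
  I1: injects 0.0177 A into n2 (from n3)
  Y(R1) = 0.08475 S between n2,n1
  Y(R2) = 0.8333 S between n1,n3
  Y(C1) = 0.000 S between n2,n1
  Y(R3) = 0.5435 S between n3,n2
  Y(R4) = 0.001468 S between n0,n1
  Y(R5) = 0.4274 S between n2,n0
  V1: constraint V(n0)−V(n2) = 1.44
  V2: constraint V(n0)−V(n3) = 17.7
Assemble and solve the 5×5 MNA system:
  V(n1)=-16.17  V(n2)=-1.440  V(n3)=-17.70
  i(V1)=9.452  i(V2)=-10.09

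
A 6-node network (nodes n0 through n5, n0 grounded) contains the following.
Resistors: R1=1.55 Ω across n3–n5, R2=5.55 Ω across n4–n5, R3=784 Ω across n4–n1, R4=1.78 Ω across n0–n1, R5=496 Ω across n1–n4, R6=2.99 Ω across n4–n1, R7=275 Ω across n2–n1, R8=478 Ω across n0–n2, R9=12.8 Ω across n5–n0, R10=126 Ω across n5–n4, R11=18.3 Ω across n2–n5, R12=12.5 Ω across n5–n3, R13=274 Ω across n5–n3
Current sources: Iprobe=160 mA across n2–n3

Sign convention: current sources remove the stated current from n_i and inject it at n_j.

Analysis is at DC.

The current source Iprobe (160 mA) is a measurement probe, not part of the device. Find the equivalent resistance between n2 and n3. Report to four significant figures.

R_eq = 17.98 Ω

Apply KCL at each of the 5 non-ground nodes and solve the resulting linear system.
Node n1: branches {R3, R4, R5, R6, R7} → V_1 = -0.0006661
Node n2: branches {R7, R8, R11, Iprobe} → V_2 = -2.583
Node n3: branches {R1, R12, R13, Iprobe} → V_3 = 0.2935
Node n4: branches {R2, R3, R5, R6, R10} → V_4 = 0.02603
Node n5: branches {R1, R2, R9, R10, R11, R12, R13} → V_5 = 0.07397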